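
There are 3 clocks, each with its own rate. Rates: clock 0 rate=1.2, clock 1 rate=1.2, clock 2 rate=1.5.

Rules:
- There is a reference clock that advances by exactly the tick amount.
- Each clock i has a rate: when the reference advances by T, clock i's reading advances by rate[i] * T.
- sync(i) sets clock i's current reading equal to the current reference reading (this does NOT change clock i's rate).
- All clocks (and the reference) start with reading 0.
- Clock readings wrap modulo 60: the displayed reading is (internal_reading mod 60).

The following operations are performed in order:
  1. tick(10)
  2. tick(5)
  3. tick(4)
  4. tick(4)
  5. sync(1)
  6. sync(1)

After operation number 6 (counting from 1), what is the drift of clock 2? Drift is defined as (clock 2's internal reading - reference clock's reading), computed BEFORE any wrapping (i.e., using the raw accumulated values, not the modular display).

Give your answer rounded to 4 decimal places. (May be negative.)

Answer: 11.5000

Derivation:
After op 1 tick(10): ref=10.0000 raw=[12.0000 12.0000 15.0000]
After op 2 tick(5): ref=15.0000 raw=[18.0000 18.0000 22.5000]
After op 3 tick(4): ref=19.0000 raw=[22.8000 22.8000 28.5000]
After op 4 tick(4): ref=23.0000 raw=[27.6000 27.6000 34.5000]
After op 5 sync(1): ref=23.0000 raw=[27.6000 23.0000 34.5000]
After op 6 sync(1): ref=23.0000 raw=[27.6000 23.0000 34.5000]
Drift of clock 2 after op 6: 34.5000 - 23.0000 = 11.5000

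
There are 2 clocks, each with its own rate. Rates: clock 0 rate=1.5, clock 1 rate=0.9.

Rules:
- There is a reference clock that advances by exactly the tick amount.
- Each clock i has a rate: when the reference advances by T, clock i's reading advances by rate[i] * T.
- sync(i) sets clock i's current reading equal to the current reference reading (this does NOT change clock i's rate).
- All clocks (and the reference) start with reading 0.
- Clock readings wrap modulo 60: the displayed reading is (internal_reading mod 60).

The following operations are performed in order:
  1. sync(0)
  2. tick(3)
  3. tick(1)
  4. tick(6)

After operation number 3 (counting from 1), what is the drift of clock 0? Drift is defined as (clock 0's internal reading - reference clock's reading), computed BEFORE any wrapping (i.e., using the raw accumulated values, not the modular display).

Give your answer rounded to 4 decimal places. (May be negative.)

After op 1 sync(0): ref=0.0000 raw=[0.0000 0.0000]
After op 2 tick(3): ref=3.0000 raw=[4.5000 2.7000]
After op 3 tick(1): ref=4.0000 raw=[6.0000 3.6000]
Drift of clock 0 after op 3: 6.0000 - 4.0000 = 2.0000

Answer: 2.0000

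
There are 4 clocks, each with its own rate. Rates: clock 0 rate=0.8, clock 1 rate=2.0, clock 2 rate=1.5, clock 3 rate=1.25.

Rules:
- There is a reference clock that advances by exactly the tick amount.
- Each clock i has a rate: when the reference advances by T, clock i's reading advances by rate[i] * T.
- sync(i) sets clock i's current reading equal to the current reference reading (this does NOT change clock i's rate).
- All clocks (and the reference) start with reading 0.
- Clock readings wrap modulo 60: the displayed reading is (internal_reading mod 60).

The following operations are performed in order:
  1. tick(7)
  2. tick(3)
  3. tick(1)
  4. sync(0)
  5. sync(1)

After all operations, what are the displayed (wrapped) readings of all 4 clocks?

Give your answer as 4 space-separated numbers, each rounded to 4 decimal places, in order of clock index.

After op 1 tick(7): ref=7.0000 raw=[5.6000 14.0000 10.5000 8.7500]
After op 2 tick(3): ref=10.0000 raw=[8.0000 20.0000 15.0000 12.5000]
After op 3 tick(1): ref=11.0000 raw=[8.8000 22.0000 16.5000 13.7500]
After op 4 sync(0): ref=11.0000 raw=[11.0000 22.0000 16.5000 13.7500]
After op 5 sync(1): ref=11.0000 raw=[11.0000 11.0000 16.5000 13.7500]
Wrap final raw readings (mod 60): 11.0000 mod 60 = 11.0000; 11.0000 mod 60 = 11.0000; 16.5000 mod 60 = 16.5000; 13.7500 mod 60 = 13.7500

Answer: 11.0000 11.0000 16.5000 13.7500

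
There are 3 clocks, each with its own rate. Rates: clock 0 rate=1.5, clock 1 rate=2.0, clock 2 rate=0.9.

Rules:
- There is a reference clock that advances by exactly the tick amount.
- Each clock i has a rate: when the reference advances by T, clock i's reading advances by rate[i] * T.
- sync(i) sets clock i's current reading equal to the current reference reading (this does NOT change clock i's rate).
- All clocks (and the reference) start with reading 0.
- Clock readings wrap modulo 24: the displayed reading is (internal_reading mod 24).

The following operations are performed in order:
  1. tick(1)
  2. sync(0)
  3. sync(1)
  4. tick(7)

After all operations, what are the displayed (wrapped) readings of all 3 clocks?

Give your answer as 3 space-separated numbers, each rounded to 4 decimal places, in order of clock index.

Answer: 11.5000 15.0000 7.2000

Derivation:
After op 1 tick(1): ref=1.0000 raw=[1.5000 2.0000 0.9000]
After op 2 sync(0): ref=1.0000 raw=[1.0000 2.0000 0.9000]
After op 3 sync(1): ref=1.0000 raw=[1.0000 1.0000 0.9000]
After op 4 tick(7): ref=8.0000 raw=[11.5000 15.0000 7.2000]
Wrap final raw readings (mod 24): 11.5000 mod 24 = 11.5000; 15.0000 mod 24 = 15.0000; 7.2000 mod 24 = 7.2000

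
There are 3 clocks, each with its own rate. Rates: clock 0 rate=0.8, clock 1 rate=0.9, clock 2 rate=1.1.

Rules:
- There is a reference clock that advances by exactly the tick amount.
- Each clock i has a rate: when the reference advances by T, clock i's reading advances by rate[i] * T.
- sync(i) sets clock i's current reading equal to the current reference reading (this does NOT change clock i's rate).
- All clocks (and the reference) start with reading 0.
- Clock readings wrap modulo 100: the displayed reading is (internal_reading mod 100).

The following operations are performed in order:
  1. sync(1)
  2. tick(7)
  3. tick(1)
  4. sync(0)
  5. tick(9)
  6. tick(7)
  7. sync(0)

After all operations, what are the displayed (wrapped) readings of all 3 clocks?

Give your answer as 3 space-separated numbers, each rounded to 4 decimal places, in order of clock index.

After op 1 sync(1): ref=0.0000 raw=[0.0000 0.0000 0.0000]
After op 2 tick(7): ref=7.0000 raw=[5.6000 6.3000 7.7000]
After op 3 tick(1): ref=8.0000 raw=[6.4000 7.2000 8.8000]
After op 4 sync(0): ref=8.0000 raw=[8.0000 7.2000 8.8000]
After op 5 tick(9): ref=17.0000 raw=[15.2000 15.3000 18.7000]
After op 6 tick(7): ref=24.0000 raw=[20.8000 21.6000 26.4000]
After op 7 sync(0): ref=24.0000 raw=[24.0000 21.6000 26.4000]
Wrap final raw readings (mod 100): 24.0000 mod 100 = 24.0000; 21.6000 mod 100 = 21.6000; 26.4000 mod 100 = 26.4000

Answer: 24.0000 21.6000 26.4000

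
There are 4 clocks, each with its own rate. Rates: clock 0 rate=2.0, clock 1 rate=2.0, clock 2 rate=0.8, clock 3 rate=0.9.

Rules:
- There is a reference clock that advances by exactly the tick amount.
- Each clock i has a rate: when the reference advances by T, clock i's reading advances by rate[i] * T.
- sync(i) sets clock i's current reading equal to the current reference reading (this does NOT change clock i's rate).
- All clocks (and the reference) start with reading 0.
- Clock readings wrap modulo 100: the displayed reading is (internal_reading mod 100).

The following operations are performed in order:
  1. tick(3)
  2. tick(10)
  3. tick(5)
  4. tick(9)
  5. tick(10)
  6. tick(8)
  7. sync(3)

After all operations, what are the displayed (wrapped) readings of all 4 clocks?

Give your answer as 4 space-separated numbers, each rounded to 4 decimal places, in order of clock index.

Answer: 90.0000 90.0000 36.0000 45.0000

Derivation:
After op 1 tick(3): ref=3.0000 raw=[6.0000 6.0000 2.4000 2.7000]
After op 2 tick(10): ref=13.0000 raw=[26.0000 26.0000 10.4000 11.7000]
After op 3 tick(5): ref=18.0000 raw=[36.0000 36.0000 14.4000 16.2000]
After op 4 tick(9): ref=27.0000 raw=[54.0000 54.0000 21.6000 24.3000]
After op 5 tick(10): ref=37.0000 raw=[74.0000 74.0000 29.6000 33.3000]
After op 6 tick(8): ref=45.0000 raw=[90.0000 90.0000 36.0000 40.5000]
After op 7 sync(3): ref=45.0000 raw=[90.0000 90.0000 36.0000 45.0000]
Wrap final raw readings (mod 100): 90.0000 mod 100 = 90.0000; 90.0000 mod 100 = 90.0000; 36.0000 mod 100 = 36.0000; 45.0000 mod 100 = 45.0000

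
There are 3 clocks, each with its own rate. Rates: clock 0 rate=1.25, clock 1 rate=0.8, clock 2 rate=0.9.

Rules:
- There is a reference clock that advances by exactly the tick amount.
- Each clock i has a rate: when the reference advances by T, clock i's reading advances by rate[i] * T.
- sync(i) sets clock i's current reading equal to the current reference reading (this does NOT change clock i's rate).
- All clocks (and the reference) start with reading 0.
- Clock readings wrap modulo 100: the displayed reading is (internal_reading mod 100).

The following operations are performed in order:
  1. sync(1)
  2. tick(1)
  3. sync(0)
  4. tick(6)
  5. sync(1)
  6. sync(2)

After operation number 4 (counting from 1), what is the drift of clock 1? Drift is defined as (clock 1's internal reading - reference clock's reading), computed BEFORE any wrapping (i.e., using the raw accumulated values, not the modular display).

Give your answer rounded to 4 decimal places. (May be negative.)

Answer: -1.4000

Derivation:
After op 1 sync(1): ref=0.0000 raw=[0.0000 0.0000 0.0000]
After op 2 tick(1): ref=1.0000 raw=[1.2500 0.8000 0.9000]
After op 3 sync(0): ref=1.0000 raw=[1.0000 0.8000 0.9000]
After op 4 tick(6): ref=7.0000 raw=[8.5000 5.6000 6.3000]
Drift of clock 1 after op 4: 5.6000 - 7.0000 = -1.4000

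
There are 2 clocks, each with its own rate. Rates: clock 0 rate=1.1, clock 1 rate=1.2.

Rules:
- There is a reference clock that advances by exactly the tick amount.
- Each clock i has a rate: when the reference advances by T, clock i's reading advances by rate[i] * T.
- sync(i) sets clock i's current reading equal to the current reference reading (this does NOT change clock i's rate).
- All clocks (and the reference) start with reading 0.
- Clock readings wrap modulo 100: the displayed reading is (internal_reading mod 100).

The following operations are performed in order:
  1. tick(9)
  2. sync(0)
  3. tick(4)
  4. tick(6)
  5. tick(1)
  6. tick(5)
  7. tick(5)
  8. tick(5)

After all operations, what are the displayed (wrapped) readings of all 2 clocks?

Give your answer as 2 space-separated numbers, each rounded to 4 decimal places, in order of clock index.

After op 1 tick(9): ref=9.0000 raw=[9.9000 10.8000]
After op 2 sync(0): ref=9.0000 raw=[9.0000 10.8000]
After op 3 tick(4): ref=13.0000 raw=[13.4000 15.6000]
After op 4 tick(6): ref=19.0000 raw=[20.0000 22.8000]
After op 5 tick(1): ref=20.0000 raw=[21.1000 24.0000]
After op 6 tick(5): ref=25.0000 raw=[26.6000 30.0000]
After op 7 tick(5): ref=30.0000 raw=[32.1000 36.0000]
After op 8 tick(5): ref=35.0000 raw=[37.6000 42.0000]
Wrap final raw readings (mod 100): 37.6000 mod 100 = 37.6000; 42.0000 mod 100 = 42.0000

Answer: 37.6000 42.0000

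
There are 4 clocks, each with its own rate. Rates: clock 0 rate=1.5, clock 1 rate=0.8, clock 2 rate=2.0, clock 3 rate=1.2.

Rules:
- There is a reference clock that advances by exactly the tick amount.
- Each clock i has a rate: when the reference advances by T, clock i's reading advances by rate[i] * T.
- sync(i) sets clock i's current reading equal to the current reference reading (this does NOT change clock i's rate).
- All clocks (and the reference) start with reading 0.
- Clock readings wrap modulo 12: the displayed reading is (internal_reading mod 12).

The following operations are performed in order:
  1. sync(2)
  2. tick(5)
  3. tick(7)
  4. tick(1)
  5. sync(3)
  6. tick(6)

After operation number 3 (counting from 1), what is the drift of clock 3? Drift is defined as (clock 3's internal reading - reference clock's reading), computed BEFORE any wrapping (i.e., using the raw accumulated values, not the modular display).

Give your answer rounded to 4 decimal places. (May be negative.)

Answer: 2.4000

Derivation:
After op 1 sync(2): ref=0.0000 raw=[0.0000 0.0000 0.0000 0.0000]
After op 2 tick(5): ref=5.0000 raw=[7.5000 4.0000 10.0000 6.0000]
After op 3 tick(7): ref=12.0000 raw=[18.0000 9.6000 24.0000 14.4000]
Drift of clock 3 after op 3: 14.4000 - 12.0000 = 2.4000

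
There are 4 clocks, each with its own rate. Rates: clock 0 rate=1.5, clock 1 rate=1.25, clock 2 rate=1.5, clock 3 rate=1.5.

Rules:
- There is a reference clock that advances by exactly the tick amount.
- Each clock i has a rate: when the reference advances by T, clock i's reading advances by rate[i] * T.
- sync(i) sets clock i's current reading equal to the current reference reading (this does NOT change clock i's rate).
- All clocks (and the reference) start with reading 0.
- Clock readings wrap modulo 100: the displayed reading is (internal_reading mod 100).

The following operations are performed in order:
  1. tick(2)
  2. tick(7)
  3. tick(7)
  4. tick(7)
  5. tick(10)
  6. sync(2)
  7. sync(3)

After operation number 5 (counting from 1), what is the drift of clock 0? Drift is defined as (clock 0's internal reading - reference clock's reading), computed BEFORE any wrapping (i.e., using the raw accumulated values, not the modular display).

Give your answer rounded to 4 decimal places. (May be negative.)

After op 1 tick(2): ref=2.0000 raw=[3.0000 2.5000 3.0000 3.0000]
After op 2 tick(7): ref=9.0000 raw=[13.5000 11.2500 13.5000 13.5000]
After op 3 tick(7): ref=16.0000 raw=[24.0000 20.0000 24.0000 24.0000]
After op 4 tick(7): ref=23.0000 raw=[34.5000 28.7500 34.5000 34.5000]
After op 5 tick(10): ref=33.0000 raw=[49.5000 41.2500 49.5000 49.5000]
Drift of clock 0 after op 5: 49.5000 - 33.0000 = 16.5000

Answer: 16.5000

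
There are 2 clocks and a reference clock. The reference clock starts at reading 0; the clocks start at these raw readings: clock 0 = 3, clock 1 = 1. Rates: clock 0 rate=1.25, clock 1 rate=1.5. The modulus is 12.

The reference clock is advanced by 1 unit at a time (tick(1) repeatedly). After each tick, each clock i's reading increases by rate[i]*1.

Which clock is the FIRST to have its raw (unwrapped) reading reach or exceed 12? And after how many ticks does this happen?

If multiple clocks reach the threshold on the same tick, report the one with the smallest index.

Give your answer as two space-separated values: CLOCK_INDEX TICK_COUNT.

Answer: 0 8

Derivation:
clock 0: start=3, rate=1.25, needs 12-3 = 9; ticks = ceil(9/1.25) = ceil(7.2000) = 8; reading at tick 8 = 3 + 1.25*8 = 13.0000
clock 1: start=1, rate=1.5, needs 12-1 = 11; ticks = ceil(11/1.5) = ceil(7.3333) = 8; reading at tick 8 = 1 + 1.5*8 = 13.0000
Minimum tick count = 8; winners = [0, 1]; smallest index = 0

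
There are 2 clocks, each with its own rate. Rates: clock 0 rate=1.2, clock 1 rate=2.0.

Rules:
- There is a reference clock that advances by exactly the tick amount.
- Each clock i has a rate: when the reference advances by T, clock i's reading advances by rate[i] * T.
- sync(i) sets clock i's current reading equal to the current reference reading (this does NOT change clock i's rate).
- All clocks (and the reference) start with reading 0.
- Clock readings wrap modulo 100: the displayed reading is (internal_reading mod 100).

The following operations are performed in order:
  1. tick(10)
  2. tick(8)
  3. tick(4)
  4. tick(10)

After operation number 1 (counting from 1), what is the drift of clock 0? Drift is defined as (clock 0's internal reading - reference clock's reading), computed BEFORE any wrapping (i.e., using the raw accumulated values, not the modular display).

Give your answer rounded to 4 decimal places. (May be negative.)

Answer: 2.0000

Derivation:
After op 1 tick(10): ref=10.0000 raw=[12.0000 20.0000]
Drift of clock 0 after op 1: 12.0000 - 10.0000 = 2.0000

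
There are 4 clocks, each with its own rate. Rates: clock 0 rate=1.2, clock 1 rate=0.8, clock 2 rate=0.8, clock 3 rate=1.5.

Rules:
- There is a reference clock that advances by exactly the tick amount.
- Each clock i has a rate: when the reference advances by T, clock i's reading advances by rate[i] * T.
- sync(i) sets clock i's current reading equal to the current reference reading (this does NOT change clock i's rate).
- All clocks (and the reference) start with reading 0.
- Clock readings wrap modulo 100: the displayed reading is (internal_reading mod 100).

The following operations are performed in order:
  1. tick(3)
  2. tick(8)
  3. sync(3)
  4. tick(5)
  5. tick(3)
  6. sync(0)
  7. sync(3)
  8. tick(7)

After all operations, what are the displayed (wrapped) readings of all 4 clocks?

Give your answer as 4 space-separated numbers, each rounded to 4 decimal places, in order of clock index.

Answer: 27.4000 20.8000 20.8000 29.5000

Derivation:
After op 1 tick(3): ref=3.0000 raw=[3.6000 2.4000 2.4000 4.5000]
After op 2 tick(8): ref=11.0000 raw=[13.2000 8.8000 8.8000 16.5000]
After op 3 sync(3): ref=11.0000 raw=[13.2000 8.8000 8.8000 11.0000]
After op 4 tick(5): ref=16.0000 raw=[19.2000 12.8000 12.8000 18.5000]
After op 5 tick(3): ref=19.0000 raw=[22.8000 15.2000 15.2000 23.0000]
After op 6 sync(0): ref=19.0000 raw=[19.0000 15.2000 15.2000 23.0000]
After op 7 sync(3): ref=19.0000 raw=[19.0000 15.2000 15.2000 19.0000]
After op 8 tick(7): ref=26.0000 raw=[27.4000 20.8000 20.8000 29.5000]
Wrap final raw readings (mod 100): 27.4000 mod 100 = 27.4000; 20.8000 mod 100 = 20.8000; 20.8000 mod 100 = 20.8000; 29.5000 mod 100 = 29.5000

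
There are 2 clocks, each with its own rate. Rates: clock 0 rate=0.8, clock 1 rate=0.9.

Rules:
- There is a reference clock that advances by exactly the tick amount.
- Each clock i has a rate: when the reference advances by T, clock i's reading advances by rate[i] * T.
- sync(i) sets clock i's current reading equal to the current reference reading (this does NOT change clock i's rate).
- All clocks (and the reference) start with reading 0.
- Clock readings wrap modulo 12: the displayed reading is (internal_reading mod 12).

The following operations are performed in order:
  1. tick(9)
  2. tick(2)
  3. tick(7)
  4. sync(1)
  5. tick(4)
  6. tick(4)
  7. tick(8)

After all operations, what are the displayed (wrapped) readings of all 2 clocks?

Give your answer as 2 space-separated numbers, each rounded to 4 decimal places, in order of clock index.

Answer: 3.2000 8.4000

Derivation:
After op 1 tick(9): ref=9.0000 raw=[7.2000 8.1000]
After op 2 tick(2): ref=11.0000 raw=[8.8000 9.9000]
After op 3 tick(7): ref=18.0000 raw=[14.4000 16.2000]
After op 4 sync(1): ref=18.0000 raw=[14.4000 18.0000]
After op 5 tick(4): ref=22.0000 raw=[17.6000 21.6000]
After op 6 tick(4): ref=26.0000 raw=[20.8000 25.2000]
After op 7 tick(8): ref=34.0000 raw=[27.2000 32.4000]
Wrap final raw readings (mod 12): 27.2000 mod 12 = 3.2000; 32.4000 mod 12 = 8.4000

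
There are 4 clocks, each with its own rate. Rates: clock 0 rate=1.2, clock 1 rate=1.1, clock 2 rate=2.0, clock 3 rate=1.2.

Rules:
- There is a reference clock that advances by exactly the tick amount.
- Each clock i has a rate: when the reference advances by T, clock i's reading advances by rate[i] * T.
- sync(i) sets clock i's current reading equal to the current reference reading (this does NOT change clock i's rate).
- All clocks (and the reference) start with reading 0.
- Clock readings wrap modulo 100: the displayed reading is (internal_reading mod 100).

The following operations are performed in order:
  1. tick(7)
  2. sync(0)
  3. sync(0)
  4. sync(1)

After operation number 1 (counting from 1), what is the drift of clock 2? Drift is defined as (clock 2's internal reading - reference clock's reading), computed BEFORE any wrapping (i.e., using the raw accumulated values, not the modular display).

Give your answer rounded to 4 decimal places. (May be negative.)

After op 1 tick(7): ref=7.0000 raw=[8.4000 7.7000 14.0000 8.4000]
Drift of clock 2 after op 1: 14.0000 - 7.0000 = 7.0000

Answer: 7.0000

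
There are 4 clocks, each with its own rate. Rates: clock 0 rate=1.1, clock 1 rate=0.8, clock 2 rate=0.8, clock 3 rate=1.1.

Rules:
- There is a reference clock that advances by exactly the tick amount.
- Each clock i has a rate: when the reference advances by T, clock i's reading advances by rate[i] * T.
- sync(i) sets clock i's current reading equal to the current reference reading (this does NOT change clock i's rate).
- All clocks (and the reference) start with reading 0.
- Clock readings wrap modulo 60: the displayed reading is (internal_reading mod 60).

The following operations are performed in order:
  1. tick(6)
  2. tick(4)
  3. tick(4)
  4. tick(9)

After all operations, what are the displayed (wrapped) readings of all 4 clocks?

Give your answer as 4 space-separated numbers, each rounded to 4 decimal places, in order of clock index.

After op 1 tick(6): ref=6.0000 raw=[6.6000 4.8000 4.8000 6.6000]
After op 2 tick(4): ref=10.0000 raw=[11.0000 8.0000 8.0000 11.0000]
After op 3 tick(4): ref=14.0000 raw=[15.4000 11.2000 11.2000 15.4000]
After op 4 tick(9): ref=23.0000 raw=[25.3000 18.4000 18.4000 25.3000]
Wrap final raw readings (mod 60): 25.3000 mod 60 = 25.3000; 18.4000 mod 60 = 18.4000; 18.4000 mod 60 = 18.4000; 25.3000 mod 60 = 25.3000

Answer: 25.3000 18.4000 18.4000 25.3000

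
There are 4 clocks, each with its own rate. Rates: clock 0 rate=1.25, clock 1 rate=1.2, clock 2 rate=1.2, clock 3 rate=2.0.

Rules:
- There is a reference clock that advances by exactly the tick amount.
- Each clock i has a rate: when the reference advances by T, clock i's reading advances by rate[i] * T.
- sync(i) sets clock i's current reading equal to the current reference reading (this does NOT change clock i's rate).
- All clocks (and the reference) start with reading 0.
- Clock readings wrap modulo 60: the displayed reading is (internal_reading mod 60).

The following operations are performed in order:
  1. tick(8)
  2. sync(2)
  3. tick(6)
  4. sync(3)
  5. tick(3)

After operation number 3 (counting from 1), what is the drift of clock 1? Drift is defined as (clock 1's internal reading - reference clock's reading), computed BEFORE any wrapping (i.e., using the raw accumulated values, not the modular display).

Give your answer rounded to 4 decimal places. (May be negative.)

Answer: 2.8000

Derivation:
After op 1 tick(8): ref=8.0000 raw=[10.0000 9.6000 9.6000 16.0000]
After op 2 sync(2): ref=8.0000 raw=[10.0000 9.6000 8.0000 16.0000]
After op 3 tick(6): ref=14.0000 raw=[17.5000 16.8000 15.2000 28.0000]
Drift of clock 1 after op 3: 16.8000 - 14.0000 = 2.8000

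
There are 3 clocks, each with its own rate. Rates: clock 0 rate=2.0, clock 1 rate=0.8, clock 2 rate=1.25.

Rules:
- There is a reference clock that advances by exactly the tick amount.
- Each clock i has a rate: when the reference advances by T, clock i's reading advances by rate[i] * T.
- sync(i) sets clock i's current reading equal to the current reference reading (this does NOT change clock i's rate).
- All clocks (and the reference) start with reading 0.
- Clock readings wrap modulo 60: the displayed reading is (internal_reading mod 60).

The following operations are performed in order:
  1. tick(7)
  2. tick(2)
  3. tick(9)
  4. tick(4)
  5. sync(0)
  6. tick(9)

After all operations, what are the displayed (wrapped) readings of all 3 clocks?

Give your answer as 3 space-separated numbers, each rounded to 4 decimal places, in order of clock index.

Answer: 40.0000 24.8000 38.7500

Derivation:
After op 1 tick(7): ref=7.0000 raw=[14.0000 5.6000 8.7500]
After op 2 tick(2): ref=9.0000 raw=[18.0000 7.2000 11.2500]
After op 3 tick(9): ref=18.0000 raw=[36.0000 14.4000 22.5000]
After op 4 tick(4): ref=22.0000 raw=[44.0000 17.6000 27.5000]
After op 5 sync(0): ref=22.0000 raw=[22.0000 17.6000 27.5000]
After op 6 tick(9): ref=31.0000 raw=[40.0000 24.8000 38.7500]
Wrap final raw readings (mod 60): 40.0000 mod 60 = 40.0000; 24.8000 mod 60 = 24.8000; 38.7500 mod 60 = 38.7500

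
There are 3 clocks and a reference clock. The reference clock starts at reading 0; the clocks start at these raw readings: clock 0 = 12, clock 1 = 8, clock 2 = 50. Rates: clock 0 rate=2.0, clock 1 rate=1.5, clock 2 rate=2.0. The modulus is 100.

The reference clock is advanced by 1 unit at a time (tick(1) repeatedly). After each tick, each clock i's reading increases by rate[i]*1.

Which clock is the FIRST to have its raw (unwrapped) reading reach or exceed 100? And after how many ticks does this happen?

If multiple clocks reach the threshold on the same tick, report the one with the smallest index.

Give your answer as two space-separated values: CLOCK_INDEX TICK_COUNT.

clock 0: start=12, rate=2.0, needs 100-12 = 88; ticks = ceil(88/2.0) = ceil(44.0000) = 44; reading at tick 44 = 12 + 2.0*44 = 100.0000
clock 1: start=8, rate=1.5, needs 100-8 = 92; ticks = ceil(92/1.5) = ceil(61.3333) = 62; reading at tick 62 = 8 + 1.5*62 = 101.0000
clock 2: start=50, rate=2.0, needs 100-50 = 50; ticks = ceil(50/2.0) = ceil(25.0000) = 25; reading at tick 25 = 50 + 2.0*25 = 100.0000
Minimum tick count = 25; winners = [2]; smallest index = 2

Answer: 2 25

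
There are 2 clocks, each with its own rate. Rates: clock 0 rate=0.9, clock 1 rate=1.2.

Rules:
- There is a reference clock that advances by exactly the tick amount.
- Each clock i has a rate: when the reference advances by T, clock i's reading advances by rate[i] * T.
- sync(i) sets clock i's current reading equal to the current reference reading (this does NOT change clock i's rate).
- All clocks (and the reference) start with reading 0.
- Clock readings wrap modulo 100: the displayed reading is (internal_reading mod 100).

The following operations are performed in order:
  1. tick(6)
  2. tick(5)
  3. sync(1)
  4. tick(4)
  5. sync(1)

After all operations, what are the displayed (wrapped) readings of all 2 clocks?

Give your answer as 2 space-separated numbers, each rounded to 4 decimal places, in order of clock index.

Answer: 13.5000 15.0000

Derivation:
After op 1 tick(6): ref=6.0000 raw=[5.4000 7.2000]
After op 2 tick(5): ref=11.0000 raw=[9.9000 13.2000]
After op 3 sync(1): ref=11.0000 raw=[9.9000 11.0000]
After op 4 tick(4): ref=15.0000 raw=[13.5000 15.8000]
After op 5 sync(1): ref=15.0000 raw=[13.5000 15.0000]
Wrap final raw readings (mod 100): 13.5000 mod 100 = 13.5000; 15.0000 mod 100 = 15.0000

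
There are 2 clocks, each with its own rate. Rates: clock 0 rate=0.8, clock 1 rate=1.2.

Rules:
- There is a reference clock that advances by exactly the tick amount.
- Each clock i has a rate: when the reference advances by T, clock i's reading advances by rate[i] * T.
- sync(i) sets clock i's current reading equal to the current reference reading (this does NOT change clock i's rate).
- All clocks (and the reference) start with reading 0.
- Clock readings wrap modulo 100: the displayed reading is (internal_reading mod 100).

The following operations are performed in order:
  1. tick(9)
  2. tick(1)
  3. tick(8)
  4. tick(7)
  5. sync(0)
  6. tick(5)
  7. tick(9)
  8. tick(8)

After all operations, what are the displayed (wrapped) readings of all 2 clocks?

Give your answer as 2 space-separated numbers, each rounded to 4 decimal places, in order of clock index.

Answer: 42.6000 56.4000

Derivation:
After op 1 tick(9): ref=9.0000 raw=[7.2000 10.8000]
After op 2 tick(1): ref=10.0000 raw=[8.0000 12.0000]
After op 3 tick(8): ref=18.0000 raw=[14.4000 21.6000]
After op 4 tick(7): ref=25.0000 raw=[20.0000 30.0000]
After op 5 sync(0): ref=25.0000 raw=[25.0000 30.0000]
After op 6 tick(5): ref=30.0000 raw=[29.0000 36.0000]
After op 7 tick(9): ref=39.0000 raw=[36.2000 46.8000]
After op 8 tick(8): ref=47.0000 raw=[42.6000 56.4000]
Wrap final raw readings (mod 100): 42.6000 mod 100 = 42.6000; 56.4000 mod 100 = 56.4000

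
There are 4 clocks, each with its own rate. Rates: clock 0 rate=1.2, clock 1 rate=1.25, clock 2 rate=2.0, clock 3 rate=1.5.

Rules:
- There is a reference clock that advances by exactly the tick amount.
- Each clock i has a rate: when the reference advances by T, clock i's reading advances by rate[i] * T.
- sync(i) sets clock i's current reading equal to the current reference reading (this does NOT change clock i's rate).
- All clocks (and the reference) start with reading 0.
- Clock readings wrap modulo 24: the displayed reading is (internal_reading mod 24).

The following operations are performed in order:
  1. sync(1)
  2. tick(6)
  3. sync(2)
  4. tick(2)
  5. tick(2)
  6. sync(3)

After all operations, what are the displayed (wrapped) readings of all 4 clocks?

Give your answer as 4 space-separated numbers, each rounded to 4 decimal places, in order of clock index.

Answer: 12.0000 12.5000 14.0000 10.0000

Derivation:
After op 1 sync(1): ref=0.0000 raw=[0.0000 0.0000 0.0000 0.0000]
After op 2 tick(6): ref=6.0000 raw=[7.2000 7.5000 12.0000 9.0000]
After op 3 sync(2): ref=6.0000 raw=[7.2000 7.5000 6.0000 9.0000]
After op 4 tick(2): ref=8.0000 raw=[9.6000 10.0000 10.0000 12.0000]
After op 5 tick(2): ref=10.0000 raw=[12.0000 12.5000 14.0000 15.0000]
After op 6 sync(3): ref=10.0000 raw=[12.0000 12.5000 14.0000 10.0000]
Wrap final raw readings (mod 24): 12.0000 mod 24 = 12.0000; 12.5000 mod 24 = 12.5000; 14.0000 mod 24 = 14.0000; 10.0000 mod 24 = 10.0000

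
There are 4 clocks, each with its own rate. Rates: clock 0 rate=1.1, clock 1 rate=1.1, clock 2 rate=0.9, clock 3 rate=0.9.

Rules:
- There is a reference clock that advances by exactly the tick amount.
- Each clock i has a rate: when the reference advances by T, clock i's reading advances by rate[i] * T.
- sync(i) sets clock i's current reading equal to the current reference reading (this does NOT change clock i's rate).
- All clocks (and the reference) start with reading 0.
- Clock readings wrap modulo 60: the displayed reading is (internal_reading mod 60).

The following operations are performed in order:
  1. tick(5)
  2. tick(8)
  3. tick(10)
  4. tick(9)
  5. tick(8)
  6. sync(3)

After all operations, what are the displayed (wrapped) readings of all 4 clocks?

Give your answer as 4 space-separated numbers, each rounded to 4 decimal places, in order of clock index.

Answer: 44.0000 44.0000 36.0000 40.0000

Derivation:
After op 1 tick(5): ref=5.0000 raw=[5.5000 5.5000 4.5000 4.5000]
After op 2 tick(8): ref=13.0000 raw=[14.3000 14.3000 11.7000 11.7000]
After op 3 tick(10): ref=23.0000 raw=[25.3000 25.3000 20.7000 20.7000]
After op 4 tick(9): ref=32.0000 raw=[35.2000 35.2000 28.8000 28.8000]
After op 5 tick(8): ref=40.0000 raw=[44.0000 44.0000 36.0000 36.0000]
After op 6 sync(3): ref=40.0000 raw=[44.0000 44.0000 36.0000 40.0000]
Wrap final raw readings (mod 60): 44.0000 mod 60 = 44.0000; 44.0000 mod 60 = 44.0000; 36.0000 mod 60 = 36.0000; 40.0000 mod 60 = 40.0000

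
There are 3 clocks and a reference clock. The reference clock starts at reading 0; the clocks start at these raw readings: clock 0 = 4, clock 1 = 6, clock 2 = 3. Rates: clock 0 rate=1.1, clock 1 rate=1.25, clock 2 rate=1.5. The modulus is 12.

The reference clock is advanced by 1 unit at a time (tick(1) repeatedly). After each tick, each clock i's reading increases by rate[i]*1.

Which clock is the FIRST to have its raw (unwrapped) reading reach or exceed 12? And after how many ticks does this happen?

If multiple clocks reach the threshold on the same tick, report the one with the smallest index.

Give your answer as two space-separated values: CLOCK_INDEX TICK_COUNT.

clock 0: start=4, rate=1.1, needs 12-4 = 8; ticks = ceil(8/1.1) = ceil(7.2727) = 8; reading at tick 8 = 4 + 1.1*8 = 12.8000
clock 1: start=6, rate=1.25, needs 12-6 = 6; ticks = ceil(6/1.25) = ceil(4.8000) = 5; reading at tick 5 = 6 + 1.25*5 = 12.2500
clock 2: start=3, rate=1.5, needs 12-3 = 9; ticks = ceil(9/1.5) = ceil(6.0000) = 6; reading at tick 6 = 3 + 1.5*6 = 12.0000
Minimum tick count = 5; winners = [1]; smallest index = 1

Answer: 1 5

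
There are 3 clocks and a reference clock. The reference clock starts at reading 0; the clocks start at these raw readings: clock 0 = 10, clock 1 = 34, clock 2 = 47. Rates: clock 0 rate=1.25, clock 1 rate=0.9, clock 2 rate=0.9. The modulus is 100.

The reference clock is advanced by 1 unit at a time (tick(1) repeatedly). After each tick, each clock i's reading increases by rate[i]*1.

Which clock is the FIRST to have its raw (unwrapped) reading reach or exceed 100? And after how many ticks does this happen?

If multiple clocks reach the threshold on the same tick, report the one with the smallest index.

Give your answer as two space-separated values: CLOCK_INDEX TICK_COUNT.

clock 0: start=10, rate=1.25, needs 100-10 = 90; ticks = ceil(90/1.25) = ceil(72.0000) = 72; reading at tick 72 = 10 + 1.25*72 = 100.0000
clock 1: start=34, rate=0.9, needs 100-34 = 66; ticks = ceil(66/0.9) = ceil(73.3333) = 74; reading at tick 74 = 34 + 0.9*74 = 100.6000
clock 2: start=47, rate=0.9, needs 100-47 = 53; ticks = ceil(53/0.9) = ceil(58.8889) = 59; reading at tick 59 = 47 + 0.9*59 = 100.1000
Minimum tick count = 59; winners = [2]; smallest index = 2

Answer: 2 59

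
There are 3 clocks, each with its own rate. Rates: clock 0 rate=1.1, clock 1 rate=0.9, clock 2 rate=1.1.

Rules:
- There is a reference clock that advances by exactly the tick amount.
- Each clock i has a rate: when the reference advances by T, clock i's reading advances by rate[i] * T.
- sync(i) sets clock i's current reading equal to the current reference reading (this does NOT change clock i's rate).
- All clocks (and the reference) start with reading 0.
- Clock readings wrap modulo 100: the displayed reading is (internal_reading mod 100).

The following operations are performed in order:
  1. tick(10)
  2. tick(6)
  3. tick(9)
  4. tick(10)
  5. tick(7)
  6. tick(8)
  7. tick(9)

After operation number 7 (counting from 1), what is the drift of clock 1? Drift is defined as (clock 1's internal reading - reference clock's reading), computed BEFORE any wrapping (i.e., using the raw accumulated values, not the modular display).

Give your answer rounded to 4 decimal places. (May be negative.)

Answer: -5.9000

Derivation:
After op 1 tick(10): ref=10.0000 raw=[11.0000 9.0000 11.0000]
After op 2 tick(6): ref=16.0000 raw=[17.6000 14.4000 17.6000]
After op 3 tick(9): ref=25.0000 raw=[27.5000 22.5000 27.5000]
After op 4 tick(10): ref=35.0000 raw=[38.5000 31.5000 38.5000]
After op 5 tick(7): ref=42.0000 raw=[46.2000 37.8000 46.2000]
After op 6 tick(8): ref=50.0000 raw=[55.0000 45.0000 55.0000]
After op 7 tick(9): ref=59.0000 raw=[64.9000 53.1000 64.9000]
Drift of clock 1 after op 7: 53.1000 - 59.0000 = -5.9000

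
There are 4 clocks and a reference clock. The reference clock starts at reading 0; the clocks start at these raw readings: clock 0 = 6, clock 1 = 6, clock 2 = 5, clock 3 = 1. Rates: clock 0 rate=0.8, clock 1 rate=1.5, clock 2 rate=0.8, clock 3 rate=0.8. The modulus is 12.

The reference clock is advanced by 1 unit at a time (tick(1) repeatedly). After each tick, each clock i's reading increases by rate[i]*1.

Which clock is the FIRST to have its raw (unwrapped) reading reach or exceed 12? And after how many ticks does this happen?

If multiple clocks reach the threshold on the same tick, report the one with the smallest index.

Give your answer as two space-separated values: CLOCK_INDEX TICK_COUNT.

Answer: 1 4

Derivation:
clock 0: start=6, rate=0.8, needs 12-6 = 6; ticks = ceil(6/0.8) = ceil(7.5000) = 8; reading at tick 8 = 6 + 0.8*8 = 12.4000
clock 1: start=6, rate=1.5, needs 12-6 = 6; ticks = ceil(6/1.5) = ceil(4.0000) = 4; reading at tick 4 = 6 + 1.5*4 = 12.0000
clock 2: start=5, rate=0.8, needs 12-5 = 7; ticks = ceil(7/0.8) = ceil(8.7500) = 9; reading at tick 9 = 5 + 0.8*9 = 12.2000
clock 3: start=1, rate=0.8, needs 12-1 = 11; ticks = ceil(11/0.8) = ceil(13.7500) = 14; reading at tick 14 = 1 + 0.8*14 = 12.2000
Minimum tick count = 4; winners = [1]; smallest index = 1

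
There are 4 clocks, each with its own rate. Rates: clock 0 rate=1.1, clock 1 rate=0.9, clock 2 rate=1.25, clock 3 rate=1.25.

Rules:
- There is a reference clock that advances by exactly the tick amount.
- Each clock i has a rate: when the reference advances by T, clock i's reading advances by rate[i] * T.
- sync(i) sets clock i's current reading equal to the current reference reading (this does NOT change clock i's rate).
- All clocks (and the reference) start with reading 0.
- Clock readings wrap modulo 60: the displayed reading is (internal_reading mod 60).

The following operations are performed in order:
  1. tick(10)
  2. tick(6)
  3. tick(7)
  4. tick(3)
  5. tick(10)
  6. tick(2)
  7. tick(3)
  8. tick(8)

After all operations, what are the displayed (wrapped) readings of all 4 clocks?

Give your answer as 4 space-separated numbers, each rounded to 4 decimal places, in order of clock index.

Answer: 53.9000 44.1000 1.2500 1.2500

Derivation:
After op 1 tick(10): ref=10.0000 raw=[11.0000 9.0000 12.5000 12.5000]
After op 2 tick(6): ref=16.0000 raw=[17.6000 14.4000 20.0000 20.0000]
After op 3 tick(7): ref=23.0000 raw=[25.3000 20.7000 28.7500 28.7500]
After op 4 tick(3): ref=26.0000 raw=[28.6000 23.4000 32.5000 32.5000]
After op 5 tick(10): ref=36.0000 raw=[39.6000 32.4000 45.0000 45.0000]
After op 6 tick(2): ref=38.0000 raw=[41.8000 34.2000 47.5000 47.5000]
After op 7 tick(3): ref=41.0000 raw=[45.1000 36.9000 51.2500 51.2500]
After op 8 tick(8): ref=49.0000 raw=[53.9000 44.1000 61.2500 61.2500]
Wrap final raw readings (mod 60): 53.9000 mod 60 = 53.9000; 44.1000 mod 60 = 44.1000; 61.2500 mod 60 = 1.2500; 61.2500 mod 60 = 1.2500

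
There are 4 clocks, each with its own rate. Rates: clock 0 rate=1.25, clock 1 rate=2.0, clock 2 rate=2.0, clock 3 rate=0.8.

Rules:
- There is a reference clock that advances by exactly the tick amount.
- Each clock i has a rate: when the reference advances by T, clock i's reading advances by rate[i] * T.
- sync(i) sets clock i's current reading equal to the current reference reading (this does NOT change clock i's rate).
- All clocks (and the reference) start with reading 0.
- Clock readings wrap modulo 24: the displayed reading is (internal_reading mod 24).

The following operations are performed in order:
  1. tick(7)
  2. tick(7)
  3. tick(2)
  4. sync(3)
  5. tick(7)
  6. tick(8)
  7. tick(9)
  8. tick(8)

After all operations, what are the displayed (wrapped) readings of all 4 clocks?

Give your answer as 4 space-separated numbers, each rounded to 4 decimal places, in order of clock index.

Answer: 12.0000 0.0000 0.0000 17.6000

Derivation:
After op 1 tick(7): ref=7.0000 raw=[8.7500 14.0000 14.0000 5.6000]
After op 2 tick(7): ref=14.0000 raw=[17.5000 28.0000 28.0000 11.2000]
After op 3 tick(2): ref=16.0000 raw=[20.0000 32.0000 32.0000 12.8000]
After op 4 sync(3): ref=16.0000 raw=[20.0000 32.0000 32.0000 16.0000]
After op 5 tick(7): ref=23.0000 raw=[28.7500 46.0000 46.0000 21.6000]
After op 6 tick(8): ref=31.0000 raw=[38.7500 62.0000 62.0000 28.0000]
After op 7 tick(9): ref=40.0000 raw=[50.0000 80.0000 80.0000 35.2000]
After op 8 tick(8): ref=48.0000 raw=[60.0000 96.0000 96.0000 41.6000]
Wrap final raw readings (mod 24): 60.0000 mod 24 = 12.0000; 96.0000 mod 24 = 0.0000; 96.0000 mod 24 = 0.0000; 41.6000 mod 24 = 17.6000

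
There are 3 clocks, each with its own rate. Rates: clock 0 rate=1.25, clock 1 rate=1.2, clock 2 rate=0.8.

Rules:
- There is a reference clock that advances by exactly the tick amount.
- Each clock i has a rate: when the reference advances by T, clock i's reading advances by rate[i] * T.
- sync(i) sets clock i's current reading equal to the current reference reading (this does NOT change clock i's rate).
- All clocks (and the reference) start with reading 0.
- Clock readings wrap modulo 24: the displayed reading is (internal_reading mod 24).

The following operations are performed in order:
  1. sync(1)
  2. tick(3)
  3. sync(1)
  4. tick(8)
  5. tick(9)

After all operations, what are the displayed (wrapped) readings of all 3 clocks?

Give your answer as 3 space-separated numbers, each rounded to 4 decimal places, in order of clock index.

After op 1 sync(1): ref=0.0000 raw=[0.0000 0.0000 0.0000]
After op 2 tick(3): ref=3.0000 raw=[3.7500 3.6000 2.4000]
After op 3 sync(1): ref=3.0000 raw=[3.7500 3.0000 2.4000]
After op 4 tick(8): ref=11.0000 raw=[13.7500 12.6000 8.8000]
After op 5 tick(9): ref=20.0000 raw=[25.0000 23.4000 16.0000]
Wrap final raw readings (mod 24): 25.0000 mod 24 = 1.0000; 23.4000 mod 24 = 23.4000; 16.0000 mod 24 = 16.0000

Answer: 1.0000 23.4000 16.0000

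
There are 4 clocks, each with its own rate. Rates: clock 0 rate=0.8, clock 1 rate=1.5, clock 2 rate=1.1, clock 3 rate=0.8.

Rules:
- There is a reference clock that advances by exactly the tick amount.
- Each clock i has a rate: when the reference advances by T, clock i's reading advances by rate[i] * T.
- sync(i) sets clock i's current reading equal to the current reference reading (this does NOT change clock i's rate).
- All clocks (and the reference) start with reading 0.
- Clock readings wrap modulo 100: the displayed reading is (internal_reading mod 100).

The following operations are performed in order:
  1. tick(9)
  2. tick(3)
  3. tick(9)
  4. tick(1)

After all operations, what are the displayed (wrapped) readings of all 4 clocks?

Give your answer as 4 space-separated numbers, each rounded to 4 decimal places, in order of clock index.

Answer: 17.6000 33.0000 24.2000 17.6000

Derivation:
After op 1 tick(9): ref=9.0000 raw=[7.2000 13.5000 9.9000 7.2000]
After op 2 tick(3): ref=12.0000 raw=[9.6000 18.0000 13.2000 9.6000]
After op 3 tick(9): ref=21.0000 raw=[16.8000 31.5000 23.1000 16.8000]
After op 4 tick(1): ref=22.0000 raw=[17.6000 33.0000 24.2000 17.6000]
Wrap final raw readings (mod 100): 17.6000 mod 100 = 17.6000; 33.0000 mod 100 = 33.0000; 24.2000 mod 100 = 24.2000; 17.6000 mod 100 = 17.6000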